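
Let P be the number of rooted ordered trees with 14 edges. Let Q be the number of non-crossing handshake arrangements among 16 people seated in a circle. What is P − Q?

2673010

A rooted plane tree with 14 edges has 15 nodes, and the count is C_14. So P = C_14 = 2674440.
Non-crossing handshake pairings of 2n people are counted by C_n; 16 people gives n = 8. So Q = C_8 = 1430.
P − Q = 2674440 − 1430 = 2673010.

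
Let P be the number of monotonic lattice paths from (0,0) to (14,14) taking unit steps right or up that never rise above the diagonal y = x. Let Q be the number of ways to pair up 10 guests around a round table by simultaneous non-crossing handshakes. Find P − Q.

Monotone paths in an n×n grid that stay weakly below the diagonal are counted by C_n; here n = 14. So P = C_14 = 2674440.
Non-crossing handshake pairings of 2n people are counted by C_n; 10 people gives n = 5. So Q = C_5 = 42.
P − Q = 2674440 − 42 = 2674398.

2674398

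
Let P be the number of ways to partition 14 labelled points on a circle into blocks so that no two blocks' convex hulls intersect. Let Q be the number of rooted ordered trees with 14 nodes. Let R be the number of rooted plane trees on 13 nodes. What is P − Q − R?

The non-crossing partitions of [14] form a lattice of size C_14. So P = C_14 = 2674440.
Rooted ordered (plane) trees on m nodes have m−1 edges and are counted by C_{m−1}; m = 14 gives C_13. So Q = C_13 = 742900.
A rooted plane tree on 13 nodes has 12 edges, and such trees are counted by C_12. So R = C_12 = 208012.
P − Q − R = 2674440 − 742900 − 208012 = 1723528.

1723528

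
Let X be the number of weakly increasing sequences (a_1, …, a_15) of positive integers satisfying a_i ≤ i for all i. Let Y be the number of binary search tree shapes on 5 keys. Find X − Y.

Such sub-staircase sequences of length n are counted by C_n; here n = 15. So X = C_15 = 9694845.
Binary trees (left/right distinguished) on n nodes are counted by C_n; here n = 5. So Y = C_5 = 42.
X − Y = 9694845 − 42 = 9694803.

9694803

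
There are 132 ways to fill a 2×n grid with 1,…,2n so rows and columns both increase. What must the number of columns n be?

6

Standard Young tableaux of shape 2×n are counted by C_n. The Catalan number equal to 132 is C_6.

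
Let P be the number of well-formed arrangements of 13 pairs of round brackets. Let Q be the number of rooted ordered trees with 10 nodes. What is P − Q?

738038

A balanced arrangement of 13 bracket pairs is a Dyck word of semilength 13, so the count is C_13. So P = C_13 = 742900.
A rooted plane tree on 10 nodes has 9 edges, and such trees are counted by C_9. So Q = C_9 = 4862.
P − Q = 742900 − 4862 = 738038.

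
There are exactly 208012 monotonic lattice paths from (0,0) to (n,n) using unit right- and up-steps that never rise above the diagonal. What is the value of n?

12

Such diagonal-avoiding paths in an n×n grid are counted by C_n. The Catalan number equal to 208012 is C_12.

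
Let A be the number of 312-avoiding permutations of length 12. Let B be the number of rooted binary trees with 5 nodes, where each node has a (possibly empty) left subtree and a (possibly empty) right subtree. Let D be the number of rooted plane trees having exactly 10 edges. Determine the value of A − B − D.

Permutations of [n] avoiding any single length-3 pattern are counted by C_n; here n = 12. So A = C_12 = 208012.
Rooted binary trees with 5 nodes (each child slot possibly empty) number C_5. So B = C_5 = 42.
Rooted ordered trees with n edges are counted by C_n; here n = 10. So D = C_10 = 16796.
A − B − D = 208012 − 42 − 16796 = 191174.

191174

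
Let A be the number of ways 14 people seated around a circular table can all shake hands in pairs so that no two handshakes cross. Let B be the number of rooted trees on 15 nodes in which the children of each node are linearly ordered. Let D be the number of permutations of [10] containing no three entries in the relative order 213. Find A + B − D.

Non-crossing handshake pairings of 2n people are counted by C_n; 14 people gives n = 7. So A = C_7 = 429.
A rooted plane tree on 15 nodes has 14 edges, and such trees are counted by C_14. So B = C_14 = 2674440.
For any fixed pattern of length 3, the pattern-avoiding permutations of [10] number C_10. So D = C_10 = 16796.
A + B − D = 429 + 2674440 − 16796 = 2658073.

2658073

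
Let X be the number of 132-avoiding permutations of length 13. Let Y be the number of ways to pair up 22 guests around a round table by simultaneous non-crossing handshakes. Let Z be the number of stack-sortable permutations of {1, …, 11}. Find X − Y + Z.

For any fixed pattern of length 3, the pattern-avoiding permutations of [13] number C_13. So X = C_13 = 742900.
Non-crossing handshake pairings of 2n people are counted by C_n; 22 people gives n = 11. So Y = C_11 = 58786.
By Knuth's characterisation, the stack-sortable permutations of length 11 are the 231-avoiders, numbering C_11. So Z = C_11 = 58786.
X − Y + Z = 742900 − 58786 + 58786 = 742900.

742900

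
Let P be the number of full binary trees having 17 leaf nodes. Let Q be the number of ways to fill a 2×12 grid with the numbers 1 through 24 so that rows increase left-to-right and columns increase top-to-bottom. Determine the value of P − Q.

A full binary tree with L leaves has L−1 internal nodes and is counted by C_{L−1}; L = 17 gives C_16. So P = C_16 = 35357670.
Standard Young tableaux of shape 2×n are counted by C_n; here n = 12. So Q = C_12 = 208012.
P − Q = 35357670 − 208012 = 35149658.

35149658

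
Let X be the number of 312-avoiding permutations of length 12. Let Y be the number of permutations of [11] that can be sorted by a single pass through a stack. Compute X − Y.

149226

For any fixed pattern of length 3, the pattern-avoiding permutations of [12] number C_12. So X = C_12 = 208012.
Stack-sortable permutations are exactly the 231-avoiding ones, counted by C_n; here n = 11. So Y = C_11 = 58786.
X − Y = 208012 − 58786 = 149226.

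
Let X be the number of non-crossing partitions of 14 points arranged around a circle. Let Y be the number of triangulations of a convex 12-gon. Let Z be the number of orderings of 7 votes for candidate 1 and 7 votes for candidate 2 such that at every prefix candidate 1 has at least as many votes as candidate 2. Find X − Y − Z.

Non-crossing partitions of an n-element set are counted by C_n; here n = 14. So X = C_14 = 2674440.
Triangulations of a convex m-gon are counted by C_{m−2}; with m = 12 this is C_10. So Y = C_10 = 16796.
Ballot sequences with n votes each where one side never trails are Dyck words, counted by C_n; here n = 7. So Z = C_7 = 429.
X − Y − Z = 2674440 − 16796 − 429 = 2657215.

2657215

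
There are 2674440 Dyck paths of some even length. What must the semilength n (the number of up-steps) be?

14

Dyck paths of semilength n are counted by C_n. Since C_14 = 2674440, the index is 14.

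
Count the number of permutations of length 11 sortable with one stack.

58786

By Knuth's characterisation, the stack-sortable permutations of length 11 are the 231-avoiders, numbering C_11.
C_11 = C(22,11)/12 = 705432/12 = 58786.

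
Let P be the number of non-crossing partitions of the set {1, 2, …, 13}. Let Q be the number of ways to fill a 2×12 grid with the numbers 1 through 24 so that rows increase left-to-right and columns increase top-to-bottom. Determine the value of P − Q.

The non-crossing partitions of [13] form a lattice of size C_13. So P = C_13 = 742900.
By the hook-length formula (or a Dyck-path bijection), SYT of shape 2×12 number C_12. So Q = C_12 = 208012.
P − Q = 742900 − 208012 = 534888.

534888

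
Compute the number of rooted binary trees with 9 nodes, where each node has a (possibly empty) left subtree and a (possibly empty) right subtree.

There are C_n binary search tree shapes on n keys; with n = 9 that is C_9.
C_9 = C(18,9)/10 = 48620/10 = 4862.

4862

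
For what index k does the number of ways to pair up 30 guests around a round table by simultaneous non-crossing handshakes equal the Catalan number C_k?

15

Non-crossing handshake pairings of 2n people are counted by C_n; 30 people gives n = 15.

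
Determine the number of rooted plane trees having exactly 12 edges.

208012

Rooted ordered trees with n edges are counted by C_n; here n = 12.
C_12 = C_11 · 2(2·11+1)/(11+2) = 58786 · 46/13 = 208012.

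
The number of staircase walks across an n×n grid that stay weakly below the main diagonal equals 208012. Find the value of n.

12

Such diagonal-avoiding paths in an n×n grid are counted by C_n. Since C_12 = 208012, the index is 12.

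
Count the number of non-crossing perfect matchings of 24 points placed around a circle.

208012

Pairing 24 circle points by 12 non-crossing chords gives C_12 matchings.
C_12 = 208012.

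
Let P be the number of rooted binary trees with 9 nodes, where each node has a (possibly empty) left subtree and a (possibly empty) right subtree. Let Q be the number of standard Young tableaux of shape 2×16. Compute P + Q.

Binary trees (left/right distinguished) on n nodes are counted by C_n; here n = 9. So P = C_9 = 4862.
Standard Young tableaux of shape 2×n are counted by C_n; here n = 16. So Q = C_16 = 35357670.
P + Q = 4862 + 35357670 = 35362532.

35362532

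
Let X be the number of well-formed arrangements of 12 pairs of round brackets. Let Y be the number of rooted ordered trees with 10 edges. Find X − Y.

Balanced strings of n pairs of brackets are counted by C_n; here n = 12. So X = C_12 = 208012.
Rooted ordered trees with n edges are counted by C_n; here n = 10. So Y = C_10 = 16796.
X − Y = 208012 − 16796 = 191216.

191216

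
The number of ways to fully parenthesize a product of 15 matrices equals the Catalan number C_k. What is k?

14

Parenthesizations of m factors correspond to full binary trees with m leaves, counted by C_{m−1}; m = 15 gives C_14.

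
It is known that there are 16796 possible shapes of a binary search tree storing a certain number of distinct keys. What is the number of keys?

10

Binary search tree shapes on n keys are counted by C_n; 16796 = C_10.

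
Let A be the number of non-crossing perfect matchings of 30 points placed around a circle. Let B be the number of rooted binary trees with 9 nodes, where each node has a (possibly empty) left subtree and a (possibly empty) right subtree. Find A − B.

Non-crossing perfect matchings of 2n points on a circle are counted by C_n; with 30 points, n = 15. So A = C_15 = 9694845.
Binary trees (left/right distinguished) on n nodes are counted by C_n; here n = 9. So B = C_9 = 4862.
A − B = 9694845 − 4862 = 9689983.

9689983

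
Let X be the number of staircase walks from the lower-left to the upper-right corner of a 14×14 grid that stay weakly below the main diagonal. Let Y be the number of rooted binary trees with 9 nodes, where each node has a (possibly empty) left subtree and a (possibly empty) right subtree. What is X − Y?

2669578

Sub-diagonal monotone paths from (0,0) to (14,14) biject with Dyck paths of semilength 14, giving C_14. So X = C_14 = 2674440.
There are C_n binary search tree shapes on n keys; with n = 9 that is C_9. So Y = C_9 = 4862.
X − Y = 2674440 − 4862 = 2669578.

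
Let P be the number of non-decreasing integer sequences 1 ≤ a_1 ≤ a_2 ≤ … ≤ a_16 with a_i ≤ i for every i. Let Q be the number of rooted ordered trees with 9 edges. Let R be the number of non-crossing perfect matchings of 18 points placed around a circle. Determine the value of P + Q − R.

35357670

Weakly increasing sequences with a_i ≤ i biject with Dyck paths of semilength 16, so there are C_16. So P = C_16 = 35357670.
Rooted ordered trees with n edges are counted by C_n; here n = 9. So Q = C_9 = 4862.
Non-crossing perfect matchings of 2n points on a circle are counted by C_n; with 18 points, n = 9. So R = C_9 = 4862.
P + Q − R = 35357670 + 4862 − 4862 = 35357670.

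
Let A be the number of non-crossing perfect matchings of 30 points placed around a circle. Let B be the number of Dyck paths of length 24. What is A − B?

9486833

Pairing 30 circle points by 15 non-crossing chords gives C_15 matchings. So A = C_15 = 9694845.
Paths of 12 up- and 12 down-steps that never dip below the axis are Dyck paths; their count is C_12. So B = C_12 = 208012.
A − B = 9694845 − 208012 = 9486833.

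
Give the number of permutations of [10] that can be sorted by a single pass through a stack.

16796

Stack-sortable permutations are exactly the 231-avoiding ones, counted by C_n; here n = 10.
C_10 = C(20,10)/11 = 184756/11 = 16796.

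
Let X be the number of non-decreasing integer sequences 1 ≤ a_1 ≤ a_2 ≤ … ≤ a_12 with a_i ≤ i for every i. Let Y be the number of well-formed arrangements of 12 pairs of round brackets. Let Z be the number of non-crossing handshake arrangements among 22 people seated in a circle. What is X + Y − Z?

Such sub-staircase sequences of length n are counted by C_n; here n = 12. So X = C_12 = 208012.
Balanced strings of n pairs of brackets are counted by C_n; here n = 12. So Y = C_12 = 208012.
With 22 = 2·11 people, non-crossing handshake pairings are non-crossing perfect matchings on a circle, counted by C_11. So Z = C_11 = 58786.
X + Y − Z = 208012 + 208012 − 58786 = 357238.

357238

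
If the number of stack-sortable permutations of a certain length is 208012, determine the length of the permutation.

Stack-sortable permutations of [n] are counted by C_n. The Catalan number equal to 208012 is C_12.

12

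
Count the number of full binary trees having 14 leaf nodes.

A full binary tree with L leaves has L−1 internal nodes and is counted by C_{L−1}; L = 14 gives C_13.
C_13 = 742900.

742900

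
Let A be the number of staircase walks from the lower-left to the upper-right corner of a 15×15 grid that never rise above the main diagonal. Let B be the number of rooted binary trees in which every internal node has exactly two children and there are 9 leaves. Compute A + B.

Monotone paths in an n×n grid that stay weakly below the diagonal are counted by C_n; here n = 15. So A = C_15 = 9694845.
Full binary trees with 9 leaves have 9−1 = 8 internal nodes, so there are C_8 of them. So B = C_8 = 1430.
A + B = 9694845 + 1430 = 9696275.

9696275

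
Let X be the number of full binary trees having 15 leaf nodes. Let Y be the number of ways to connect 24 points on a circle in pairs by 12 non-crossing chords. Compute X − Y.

2466428

Full binary trees with 15 leaves have 15−1 = 14 internal nodes, so there are C_14 of them. So X = C_14 = 2674440.
Pairing 24 circle points by 12 non-crossing chords gives C_12 matchings. So Y = C_12 = 208012.
X − Y = 2674440 − 208012 = 2466428.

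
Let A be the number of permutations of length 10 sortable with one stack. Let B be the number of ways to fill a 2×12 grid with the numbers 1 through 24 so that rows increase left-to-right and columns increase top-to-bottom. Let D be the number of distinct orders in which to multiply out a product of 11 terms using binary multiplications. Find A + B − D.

208012

Stack-sortable permutations are exactly the 231-avoiding ones, counted by C_n; here n = 10. So A = C_10 = 16796.
Standard Young tableaux of shape 2×n are counted by C_n; here n = 12. So B = C_12 = 208012.
Parenthesizations of m factors correspond to full binary trees with m leaves, counted by C_{m−1}; m = 11 gives C_10. So D = C_10 = 16796.
A + B − D = 16796 + 208012 − 16796 = 208012.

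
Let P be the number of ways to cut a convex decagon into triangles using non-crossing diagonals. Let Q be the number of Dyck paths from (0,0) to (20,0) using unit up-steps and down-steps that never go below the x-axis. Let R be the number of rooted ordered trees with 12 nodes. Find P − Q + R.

43420

A convex 10-gon is triangulated into 8 triangles, and the number of such triangulations is the Catalan number C_{10−2} = C_8. So P = C_8 = 1430.
A Dyck path with 10 up-steps and 10 down-steps has semilength 10, so there are C_10 of them. So Q = C_10 = 16796.
A rooted plane tree on 12 nodes has 11 edges, and such trees are counted by C_11. So R = C_11 = 58786.
P − Q + R = 1430 − 16796 + 58786 = 43420.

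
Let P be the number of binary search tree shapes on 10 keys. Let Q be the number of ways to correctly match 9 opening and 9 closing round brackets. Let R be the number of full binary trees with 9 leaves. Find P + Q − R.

20228

Rooted binary trees with 10 nodes (each child slot possibly empty) number C_10. So P = C_10 = 16796.
A balanced arrangement of 9 bracket pairs is a Dyck word of semilength 9, so the count is C_9. So Q = C_9 = 4862.
Full binary trees with 9 leaves have 9−1 = 8 internal nodes, so there are C_8 of them. So R = C_8 = 1430.
P + Q − R = 16796 + 4862 − 1430 = 20228.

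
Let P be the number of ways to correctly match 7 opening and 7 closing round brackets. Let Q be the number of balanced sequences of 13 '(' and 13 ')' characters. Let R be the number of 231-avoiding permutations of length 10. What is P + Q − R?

With 7 pairs the number of balanced bracket strings is the Catalan number C_7. So P = C_7 = 429.
With 13 pairs the number of balanced bracket strings is the Catalan number C_13. So Q = C_13 = 742900.
Permutations of [n] avoiding any single length-3 pattern are counted by C_n; here n = 10. So R = C_10 = 16796.
P + Q − R = 429 + 742900 − 16796 = 726533.

726533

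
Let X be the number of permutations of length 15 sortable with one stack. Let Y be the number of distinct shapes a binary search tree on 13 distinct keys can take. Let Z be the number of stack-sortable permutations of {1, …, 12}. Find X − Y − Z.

Stack-sortable permutations are exactly the 231-avoiding ones, counted by C_n; here n = 15. So X = C_15 = 9694845.
There are C_n binary search tree shapes on n keys; with n = 13 that is C_13. So Y = C_13 = 742900.
Stack-sortable permutations are exactly the 231-avoiding ones, counted by C_n; here n = 12. So Z = C_12 = 208012.
X − Y − Z = 9694845 − 742900 − 208012 = 8743933.

8743933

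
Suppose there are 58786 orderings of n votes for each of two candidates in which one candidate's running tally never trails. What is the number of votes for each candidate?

Such ballot sequences with n votes each are counted by C_n. Since C_11 = 58786, the index is 11.

11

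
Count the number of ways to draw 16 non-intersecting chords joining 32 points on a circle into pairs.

35357670

Pairing 32 circle points by 16 non-crossing chords gives C_16 matchings.
C_16 = C(32,16)/17 = 601080390/17 = 35357670.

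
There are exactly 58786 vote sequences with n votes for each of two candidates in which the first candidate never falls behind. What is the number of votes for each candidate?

Such ballot sequences with n votes each are counted by C_n; 58786 = C_11.

11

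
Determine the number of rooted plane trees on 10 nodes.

A rooted plane tree on 10 nodes has 9 edges, and such trees are counted by C_9.
C_9 = C(18,9)/10 = 48620/10 = 4862.

4862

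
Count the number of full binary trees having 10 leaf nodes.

Full binary trees with 10 leaves have 10−1 = 9 internal nodes, so there are C_9 of them.
C_9 = C_8 · 2(2·8+1)/(8+2) = 1430 · 34/10 = 4862.

4862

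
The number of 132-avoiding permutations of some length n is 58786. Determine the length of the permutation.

11

Permutations of [n] avoiding a fixed length-3 pattern are counted by C_n. Since C_11 = 58786, the index is 11.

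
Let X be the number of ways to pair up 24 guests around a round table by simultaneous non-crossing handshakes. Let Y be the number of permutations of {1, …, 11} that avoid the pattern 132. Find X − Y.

With 24 = 2·12 people, non-crossing handshake pairings are non-crossing perfect matchings on a circle, counted by C_12. So X = C_12 = 208012.
For any fixed pattern of length 3, the pattern-avoiding permutations of [11] number C_11. So Y = C_11 = 58786.
X − Y = 208012 − 58786 = 149226.

149226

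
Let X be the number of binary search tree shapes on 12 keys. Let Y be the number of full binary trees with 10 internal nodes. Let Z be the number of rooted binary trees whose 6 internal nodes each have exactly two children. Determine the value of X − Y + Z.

191348

Binary trees (left/right distinguished) on n nodes are counted by C_n; here n = 12. So X = C_12 = 208012.
The number of full binary trees on 10 internal nodes is the Catalan number C_10. So Y = C_10 = 16796.
The number of full binary trees on 6 internal nodes is the Catalan number C_6. So Z = C_6 = 132.
X − Y + Z = 208012 − 16796 + 132 = 191348.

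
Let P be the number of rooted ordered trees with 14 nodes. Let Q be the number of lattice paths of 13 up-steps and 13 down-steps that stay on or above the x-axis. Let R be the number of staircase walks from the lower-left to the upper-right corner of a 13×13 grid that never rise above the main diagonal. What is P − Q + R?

Rooted ordered (plane) trees on m nodes have m−1 edges and are counted by C_{m−1}; m = 14 gives C_13. So P = C_13 = 742900.
Dyck paths of semilength n (length 2n) are counted by C_n; here n = 13. So Q = C_13 = 742900.
Sub-diagonal monotone paths from (0,0) to (13,13) biject with Dyck paths of semilength 13, giving C_13. So R = C_13 = 742900.
P − Q + R = 742900 − 742900 + 742900 = 742900.

742900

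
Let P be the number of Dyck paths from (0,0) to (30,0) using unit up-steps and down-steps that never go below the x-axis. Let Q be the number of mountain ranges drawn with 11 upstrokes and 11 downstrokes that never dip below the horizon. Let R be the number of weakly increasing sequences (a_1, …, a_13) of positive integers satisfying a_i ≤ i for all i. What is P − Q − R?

Dyck paths of semilength n (length 2n) are counted by C_n; here n = 15. So P = C_15 = 9694845.
Dyck paths of semilength n (length 2n) are counted by C_n; here n = 11. So Q = C_11 = 58786.
Such sub-staircase sequences of length n are counted by C_n; here n = 13. So R = C_13 = 742900.
P − Q − R = 9694845 − 58786 − 742900 = 8893159.

8893159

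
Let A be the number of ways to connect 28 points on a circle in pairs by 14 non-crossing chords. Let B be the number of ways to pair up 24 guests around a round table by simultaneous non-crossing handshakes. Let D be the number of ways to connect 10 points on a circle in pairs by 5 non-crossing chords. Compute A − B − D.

Non-crossing perfect matchings of 2n points on a circle are counted by C_n; with 28 points, n = 14. So A = C_14 = 2674440.
With 24 = 2·12 people, non-crossing handshake pairings are non-crossing perfect matchings on a circle, counted by C_12. So B = C_12 = 208012.
Pairing 10 circle points by 5 non-crossing chords gives C_5 matchings. So D = C_5 = 42.
A − B − D = 2674440 − 208012 − 42 = 2466386.

2466386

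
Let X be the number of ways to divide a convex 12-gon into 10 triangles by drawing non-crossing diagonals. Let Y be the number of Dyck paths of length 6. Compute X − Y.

A convex 12-gon is triangulated into 10 triangles, and the number of such triangulations is the Catalan number C_{12−2} = C_10. So X = C_10 = 16796.
A Dyck path with 3 up-steps and 3 down-steps has semilength 3, so there are C_3 of them. So Y = C_3 = 5.
X − Y = 16796 − 5 = 16791.

16791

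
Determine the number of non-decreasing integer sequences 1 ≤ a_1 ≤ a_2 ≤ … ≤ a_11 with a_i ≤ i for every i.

Weakly increasing sequences with a_i ≤ i biject with Dyck paths of semilength 11, so there are C_11.
C_11 = 58786.

58786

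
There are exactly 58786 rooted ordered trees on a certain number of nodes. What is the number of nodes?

Rooted ordered trees on m nodes are counted by C_{m−1}; 58786 = C_11.
So the index is 11, and the number of nodes is 11 + 1 = 12.

12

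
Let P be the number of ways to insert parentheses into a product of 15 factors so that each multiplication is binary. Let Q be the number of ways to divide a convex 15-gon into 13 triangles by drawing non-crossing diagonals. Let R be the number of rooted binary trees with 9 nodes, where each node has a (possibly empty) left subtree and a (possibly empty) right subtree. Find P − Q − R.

1926678

Parenthesizations of m factors correspond to full binary trees with m leaves, counted by C_{m−1}; m = 15 gives C_14. So P = C_14 = 2674440.
Triangulations of a convex m-gon are counted by C_{m−2}; with m = 15 this is C_13. So Q = C_13 = 742900.
There are C_n binary search tree shapes on n keys; with n = 9 that is C_9. So R = C_9 = 4862.
P − Q − R = 2674440 − 742900 − 4862 = 1926678.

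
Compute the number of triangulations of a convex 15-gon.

The number of triangulations of a 15-gon is the Catalan number C_13 (index = sides − 2).
C_13 = C(26,13)/14 = 10400600/14 = 742900.

742900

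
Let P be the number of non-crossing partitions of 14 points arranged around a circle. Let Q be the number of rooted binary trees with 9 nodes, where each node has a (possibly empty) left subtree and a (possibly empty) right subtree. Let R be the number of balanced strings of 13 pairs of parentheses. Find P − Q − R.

1926678

Non-crossing partitions of an n-element set are counted by C_n; here n = 14. So P = C_14 = 2674440.
Rooted binary trees with 9 nodes (each child slot possibly empty) number C_9. So Q = C_9 = 4862.
A balanced arrangement of 13 bracket pairs is a Dyck word of semilength 13, so the count is C_13. So R = C_13 = 742900.
P − Q − R = 2674440 − 4862 − 742900 = 1926678.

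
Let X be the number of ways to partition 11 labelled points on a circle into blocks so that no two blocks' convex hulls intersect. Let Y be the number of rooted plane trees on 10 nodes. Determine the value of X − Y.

53924

The non-crossing partitions of [11] form a lattice of size C_11. So X = C_11 = 58786.
Rooted ordered (plane) trees on m nodes have m−1 edges and are counted by C_{m−1}; m = 10 gives C_9. So Y = C_9 = 4862.
X − Y = 58786 − 4862 = 53924.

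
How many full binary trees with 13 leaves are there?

A full binary tree with L leaves has L−1 internal nodes and is counted by C_{L−1}; L = 13 gives C_12.
C_12 = C(24,12)/13 = 2704156/13 = 208012.

208012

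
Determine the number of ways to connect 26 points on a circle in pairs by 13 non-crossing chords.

Non-crossing perfect matchings of 2n points on a circle are counted by C_n; with 26 points, n = 13.
C_13 = 742900.

742900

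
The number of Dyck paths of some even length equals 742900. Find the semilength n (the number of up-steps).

Dyck paths of semilength n are counted by C_n; 742900 = C_13.

13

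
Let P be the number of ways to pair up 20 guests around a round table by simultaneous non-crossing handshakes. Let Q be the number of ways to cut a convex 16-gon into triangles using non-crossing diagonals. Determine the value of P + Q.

With 20 = 2·10 people, non-crossing handshake pairings are non-crossing perfect matchings on a circle, counted by C_10. So P = C_10 = 16796.
A convex 16-gon is triangulated into 14 triangles, and the number of such triangulations is the Catalan number C_{16−2} = C_14. So Q = C_14 = 2674440.
P + Q = 16796 + 2674440 = 2691236.

2691236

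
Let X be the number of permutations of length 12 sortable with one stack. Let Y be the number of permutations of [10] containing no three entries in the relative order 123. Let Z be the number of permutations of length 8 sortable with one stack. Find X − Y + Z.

By Knuth's characterisation, the stack-sortable permutations of length 12 are the 231-avoiders, numbering C_12. So X = C_12 = 208012.
Permutations of [n] avoiding any single length-3 pattern are counted by C_n; here n = 10. So Y = C_10 = 16796.
By Knuth's characterisation, the stack-sortable permutations of length 8 are the 231-avoiders, numbering C_8. So Z = C_8 = 1430.
X − Y + Z = 208012 − 16796 + 1430 = 192646.

192646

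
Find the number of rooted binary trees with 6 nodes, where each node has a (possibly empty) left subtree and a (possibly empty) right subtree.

Rooted binary trees with 6 nodes (each child slot possibly empty) number C_6.
C_6 = 132.

132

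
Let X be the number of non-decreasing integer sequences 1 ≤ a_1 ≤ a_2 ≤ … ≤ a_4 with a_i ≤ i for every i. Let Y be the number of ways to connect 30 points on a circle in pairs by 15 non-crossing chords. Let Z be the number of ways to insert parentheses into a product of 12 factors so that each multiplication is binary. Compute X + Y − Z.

9636073

Weakly increasing sequences with a_i ≤ i biject with Dyck paths of semilength 4, so there are C_4. So X = C_4 = 14.
Non-crossing perfect matchings of 2n points on a circle are counted by C_n; with 30 points, n = 15. So Y = C_15 = 9694845.
Bracketing 12 factors into binary products is counted by C_{12−1} = C_11. So Z = C_11 = 58786.
X + Y − Z = 14 + 9694845 − 58786 = 9636073.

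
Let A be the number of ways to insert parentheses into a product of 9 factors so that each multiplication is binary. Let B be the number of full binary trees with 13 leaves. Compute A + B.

Ways to associate a product of 9 factors correspond to binary trees on 9 leaves, so the count is C_8. So A = C_8 = 1430.
Full binary trees with 13 leaves have 13−1 = 12 internal nodes, so there are C_12 of them. So B = C_12 = 208012.
A + B = 1430 + 208012 = 209442.

209442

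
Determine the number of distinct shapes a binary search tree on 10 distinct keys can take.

16796

Rooted binary trees with 10 nodes (each child slot possibly empty) number C_10.
C_10 = C(20,10)/11 = 184756/11 = 16796.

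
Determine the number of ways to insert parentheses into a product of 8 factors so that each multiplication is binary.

Ways to associate a product of 8 factors correspond to binary trees on 8 leaves, so the count is C_7.
C_7 = C_6 · 2(2·6+1)/(6+2) = 132 · 26/8 = 429.

429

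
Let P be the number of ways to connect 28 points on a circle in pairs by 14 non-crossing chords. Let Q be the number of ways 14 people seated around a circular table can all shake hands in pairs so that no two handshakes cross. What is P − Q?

2674011

Non-crossing perfect matchings of 2n points on a circle are counted by C_n; with 28 points, n = 14. So P = C_14 = 2674440.
Non-crossing handshake pairings of 2n people are counted by C_n; 14 people gives n = 7. So Q = C_7 = 429.
P − Q = 2674440 − 429 = 2674011.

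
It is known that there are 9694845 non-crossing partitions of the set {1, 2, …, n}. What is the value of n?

15

Non-crossing partitions of [n] are counted by C_n, and C_15 = 9694845.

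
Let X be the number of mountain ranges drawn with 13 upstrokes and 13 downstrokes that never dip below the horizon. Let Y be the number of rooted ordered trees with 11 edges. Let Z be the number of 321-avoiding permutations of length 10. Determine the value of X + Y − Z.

Paths of 13 up- and 13 down-steps that never dip below the axis are Dyck paths; their count is C_13. So X = C_13 = 742900.
Rooted ordered trees with n edges are counted by C_n; here n = 11. So Y = C_11 = 58786.
Permutations of [n] avoiding any single length-3 pattern are counted by C_n; here n = 10. So Z = C_10 = 16796.
X + Y − Z = 742900 + 58786 − 16796 = 784890.

784890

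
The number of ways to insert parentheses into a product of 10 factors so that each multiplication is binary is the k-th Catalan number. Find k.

9

Ways to associate a product of 10 factors correspond to binary trees on 10 leaves, so the count is C_9.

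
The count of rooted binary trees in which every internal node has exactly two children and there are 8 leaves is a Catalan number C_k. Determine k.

A full binary tree with L leaves has L−1 internal nodes and is counted by C_{L−1}; L = 8 gives C_7.

7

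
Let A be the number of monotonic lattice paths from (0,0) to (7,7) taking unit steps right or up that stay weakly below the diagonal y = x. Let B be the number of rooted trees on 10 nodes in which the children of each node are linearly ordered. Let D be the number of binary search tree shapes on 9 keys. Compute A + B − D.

Sub-diagonal monotone paths from (0,0) to (7,7) biject with Dyck paths of semilength 7, giving C_7. So A = C_7 = 429.
A rooted plane tree on 10 nodes has 9 edges, and such trees are counted by C_9. So B = C_9 = 4862.
Rooted binary trees with 9 nodes (each child slot possibly empty) number C_9. So D = C_9 = 4862.
A + B − D = 429 + 4862 − 4862 = 429.

429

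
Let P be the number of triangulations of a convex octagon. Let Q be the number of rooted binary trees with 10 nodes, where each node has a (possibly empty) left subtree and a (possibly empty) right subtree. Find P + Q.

A convex 8-gon is triangulated into 6 triangles, and the number of such triangulations is the Catalan number C_{8−2} = C_6. So P = C_6 = 132.
Rooted binary trees with 10 nodes (each child slot possibly empty) number C_10. So Q = C_10 = 16796.
P + Q = 132 + 16796 = 16928.

16928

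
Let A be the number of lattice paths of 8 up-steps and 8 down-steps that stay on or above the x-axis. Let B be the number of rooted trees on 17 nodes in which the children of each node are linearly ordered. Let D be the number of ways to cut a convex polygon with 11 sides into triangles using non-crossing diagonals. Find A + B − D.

35354238

A Dyck path with 8 up-steps and 8 down-steps has semilength 8, so there are C_8 of them. So A = C_8 = 1430.
Rooted ordered (plane) trees on m nodes have m−1 edges and are counted by C_{m−1}; m = 17 gives C_16. So B = C_16 = 35357670.
The number of triangulations of an 11-gon is the Catalan number C_9 (index = sides − 2). So D = C_9 = 4862.
A + B − D = 1430 + 35357670 − 4862 = 35354238.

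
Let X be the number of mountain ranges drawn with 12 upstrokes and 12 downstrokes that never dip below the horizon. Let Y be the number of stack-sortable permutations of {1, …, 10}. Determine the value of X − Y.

Dyck paths of semilength n (length 2n) are counted by C_n; here n = 12. So X = C_12 = 208012.
Stack-sortable permutations are exactly the 231-avoiding ones, counted by C_n; here n = 10. So Y = C_10 = 16796.
X − Y = 208012 − 16796 = 191216.

191216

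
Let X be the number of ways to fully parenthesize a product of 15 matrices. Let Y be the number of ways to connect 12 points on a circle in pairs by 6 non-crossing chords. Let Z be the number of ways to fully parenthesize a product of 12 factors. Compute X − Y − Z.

2615522

Ways to associate a product of 15 factors correspond to binary trees on 15 leaves, so the count is C_14. So X = C_14 = 2674440.
Non-crossing perfect matchings of 2n points on a circle are counted by C_n; with 12 points, n = 6. So Y = C_6 = 132.
Bracketing 12 factors into binary products is counted by C_{12−1} = C_11. So Z = C_11 = 58786.
X − Y − Z = 2674440 − 132 − 58786 = 2615522.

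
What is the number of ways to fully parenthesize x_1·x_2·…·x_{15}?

Parenthesizations of m factors correspond to full binary trees with m leaves, counted by C_{m−1}; m = 15 gives C_14.
C_14 = C(28,14)/15 = 40116600/15 = 2674440.

2674440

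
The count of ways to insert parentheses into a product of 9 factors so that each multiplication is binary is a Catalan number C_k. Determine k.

8

Ways to associate a product of 9 factors correspond to binary trees on 9 leaves, so the count is C_8.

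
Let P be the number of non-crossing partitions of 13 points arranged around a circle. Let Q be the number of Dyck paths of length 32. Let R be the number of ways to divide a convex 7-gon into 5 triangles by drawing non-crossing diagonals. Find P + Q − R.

Non-crossing partitions of an n-element set are counted by C_n; here n = 13. So P = C_13 = 742900.
Paths of 16 up- and 16 down-steps that never dip below the axis are Dyck paths; their count is C_16. So Q = C_16 = 35357670.
The number of triangulations of a 7-gon is the Catalan number C_5 (index = sides − 2). So R = C_5 = 42.
P + Q − R = 742900 + 35357670 − 42 = 36100528.

36100528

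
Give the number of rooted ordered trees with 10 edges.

A rooted plane tree with 10 edges has 11 nodes, and the count is C_10.
C_10 = C_9 · 2(2·9+1)/(9+2) = 4862 · 38/11 = 16796.

16796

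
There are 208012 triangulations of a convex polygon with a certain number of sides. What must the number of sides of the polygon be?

14

Triangulations of a convex m-gon are counted by C_{m−2}. The Catalan number equal to 208012 is C_12.
So m − 2 = 12, giving m = 14 sides.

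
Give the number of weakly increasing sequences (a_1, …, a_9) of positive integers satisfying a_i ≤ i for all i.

4862

Weakly increasing sequences with a_i ≤ i biject with Dyck paths of semilength 9, so there are C_9.
C_9 = C(18,9)/10 = 48620/10 = 4862.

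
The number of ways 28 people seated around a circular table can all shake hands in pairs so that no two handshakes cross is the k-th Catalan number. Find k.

With 28 = 2·14 people, non-crossing handshake pairings are non-crossing perfect matchings on a circle, counted by C_14.

14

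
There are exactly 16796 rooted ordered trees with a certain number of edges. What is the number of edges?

Rooted ordered trees with n edges are counted by C_n. Since C_10 = 16796, the index is 10.

10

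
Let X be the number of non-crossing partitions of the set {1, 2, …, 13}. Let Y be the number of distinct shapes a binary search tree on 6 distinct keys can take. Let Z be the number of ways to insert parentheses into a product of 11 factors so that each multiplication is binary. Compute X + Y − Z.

The non-crossing partitions of [13] form a lattice of size C_13. So X = C_13 = 742900.
Rooted binary trees with 6 nodes (each child slot possibly empty) number C_6. So Y = C_6 = 132.
Ways to associate a product of 11 factors correspond to binary trees on 11 leaves, so the count is C_10. So Z = C_10 = 16796.
X + Y − Z = 742900 + 132 − 16796 = 726236.

726236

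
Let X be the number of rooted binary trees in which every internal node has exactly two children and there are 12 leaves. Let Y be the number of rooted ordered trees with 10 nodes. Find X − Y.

Full binary trees with 12 leaves have 12−1 = 11 internal nodes, so there are C_11 of them. So X = C_11 = 58786.
A rooted plane tree on 10 nodes has 9 edges, and such trees are counted by C_9. So Y = C_9 = 4862.
X − Y = 58786 − 4862 = 53924.

53924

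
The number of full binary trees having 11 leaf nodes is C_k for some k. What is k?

10

Full binary trees with 11 leaves have 11−1 = 10 internal nodes, so there are C_10 of them.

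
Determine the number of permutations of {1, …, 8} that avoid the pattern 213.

Permutations of [n] avoiding any single length-3 pattern are counted by C_n; here n = 8.
C_8 = C(16,8)/9 = 12870/9 = 1430.

1430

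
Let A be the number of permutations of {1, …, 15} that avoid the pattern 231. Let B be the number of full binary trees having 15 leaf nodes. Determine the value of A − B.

7020405

Permutations of [n] avoiding any single length-3 pattern are counted by C_n; here n = 15. So A = C_15 = 9694845.
A full binary tree with L leaves has L−1 internal nodes and is counted by C_{L−1}; L = 15 gives C_14. So B = C_14 = 2674440.
A − B = 9694845 − 2674440 = 7020405.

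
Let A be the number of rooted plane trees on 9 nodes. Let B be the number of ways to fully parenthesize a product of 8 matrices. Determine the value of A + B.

Rooted ordered (plane) trees on m nodes have m−1 edges and are counted by C_{m−1}; m = 9 gives C_8. So A = C_8 = 1430.
Parenthesizations of m factors correspond to full binary trees with m leaves, counted by C_{m−1}; m = 8 gives C_7. So B = C_7 = 429.
A + B = 1430 + 429 = 1859.

1859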